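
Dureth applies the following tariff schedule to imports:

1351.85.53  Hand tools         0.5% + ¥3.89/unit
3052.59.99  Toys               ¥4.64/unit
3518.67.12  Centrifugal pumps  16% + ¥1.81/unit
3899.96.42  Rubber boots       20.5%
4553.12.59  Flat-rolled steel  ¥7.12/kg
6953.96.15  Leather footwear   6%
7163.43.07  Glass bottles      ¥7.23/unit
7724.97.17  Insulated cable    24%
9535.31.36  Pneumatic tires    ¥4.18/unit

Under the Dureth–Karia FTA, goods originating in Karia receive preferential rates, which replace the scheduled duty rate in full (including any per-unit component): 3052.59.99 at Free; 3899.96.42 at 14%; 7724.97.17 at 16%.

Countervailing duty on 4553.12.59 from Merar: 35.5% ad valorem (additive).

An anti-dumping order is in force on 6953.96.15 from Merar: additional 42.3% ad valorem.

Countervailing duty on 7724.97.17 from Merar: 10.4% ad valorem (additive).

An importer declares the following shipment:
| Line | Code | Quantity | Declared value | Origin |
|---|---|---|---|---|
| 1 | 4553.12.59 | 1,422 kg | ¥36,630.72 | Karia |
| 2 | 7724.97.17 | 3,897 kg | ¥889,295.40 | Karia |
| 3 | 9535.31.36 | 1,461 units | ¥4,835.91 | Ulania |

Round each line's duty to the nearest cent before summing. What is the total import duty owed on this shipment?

Line 1 (4553.12.59, Karia, 1,422 kg, ¥36,630.72):
Base rate for 4553.12.59 is ¥7.12/kg.
Origin Karia is the FTA partner but 4553.12.59 is not on the preference list; base rate stands.
The additional-duty order on 4553.12.59 targets Merar, not Karia; it does not apply.
Duty = 1,422 × ¥7.12 = ¥10,124.64.
Line 2 (7724.97.17, Karia, 3,897 kg, ¥889,295.40):
Base rate for 7724.97.17 is 24%.
Origin Karia qualifies under the Dureth–Karia agreement and 7724.97.17 is covered: preferential rate 16% applies instead.
The additional-duty order on 7724.97.17 targets Merar, not Karia; it does not apply.
Duty = ¥889,295.40 × 16% = ¥142,287.26.
Line 3 (9535.31.36, Ulania, 1,461 units, ¥4,835.91):
Base rate for 9535.31.36 is ¥4.18/unit.
Duty = 1,461 × ¥4.18 = ¥6,106.98.
Total = ¥10,124.64 + ¥142,287.26 + ¥6,106.98 = ¥158,518.88.

¥158,518.88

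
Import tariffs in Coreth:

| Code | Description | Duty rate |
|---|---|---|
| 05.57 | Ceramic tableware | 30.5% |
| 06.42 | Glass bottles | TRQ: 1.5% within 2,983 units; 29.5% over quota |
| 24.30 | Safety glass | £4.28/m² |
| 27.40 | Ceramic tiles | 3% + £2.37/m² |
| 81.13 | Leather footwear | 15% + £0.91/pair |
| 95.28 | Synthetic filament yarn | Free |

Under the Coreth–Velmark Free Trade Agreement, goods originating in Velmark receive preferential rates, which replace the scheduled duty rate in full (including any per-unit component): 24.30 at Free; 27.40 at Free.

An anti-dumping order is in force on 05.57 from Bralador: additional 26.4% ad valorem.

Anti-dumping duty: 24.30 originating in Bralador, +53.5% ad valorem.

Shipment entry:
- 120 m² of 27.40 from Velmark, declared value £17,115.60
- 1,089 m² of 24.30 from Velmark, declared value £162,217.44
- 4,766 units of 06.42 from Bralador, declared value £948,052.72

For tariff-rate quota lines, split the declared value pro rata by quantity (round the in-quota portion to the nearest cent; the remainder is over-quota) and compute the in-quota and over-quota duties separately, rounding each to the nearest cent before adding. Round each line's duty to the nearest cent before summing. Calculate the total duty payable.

Line 1 (27.40, Velmark, 120 m², £17,115.60):
Base rate for 27.40 is 3% + £2.37/m².
Origin Velmark qualifies under the Coreth–Velmark agreement and 27.40 is covered: preferential rate Free applies instead.
Duty = £17,115.60 × 0% = £0.00.
Line 2 (24.30, Velmark, 1,089 m², £162,217.44):
Base rate for 24.30 is £4.28/m².
Origin Velmark qualifies under the Coreth–Velmark agreement and 24.30 is covered: preferential rate Free applies instead.
The additional-duty order on 24.30 targets Bralador, not Velmark; it does not apply.
Duty = £162,217.44 × 0% = £0.00.
Line 3 (06.42, Bralador, 4,766 units, £948,052.72):
Code 06.42 is under a tariff-rate quota (threshold 2,983 units). In-quota: 2,983 units at 1.5%; over-quota: 1,783 units at 29.5%.
Pro-rata value split: in-quota = £948,052.72 × 2,983/4,766 = £593,378.36; over-quota = £948,052.72 − £593,378.36 = £354,674.36.
In-quota duty = £593,378.36 × 1.5% = £8,900.68. Over-quota duty = £354,674.36 × 29.5% = £104,628.94.
Line duty = £8,900.68 + £104,628.94 = £113,529.62.
Total = £0.00 + £0.00 + £113,529.62 = £113,529.62.

£113,529.62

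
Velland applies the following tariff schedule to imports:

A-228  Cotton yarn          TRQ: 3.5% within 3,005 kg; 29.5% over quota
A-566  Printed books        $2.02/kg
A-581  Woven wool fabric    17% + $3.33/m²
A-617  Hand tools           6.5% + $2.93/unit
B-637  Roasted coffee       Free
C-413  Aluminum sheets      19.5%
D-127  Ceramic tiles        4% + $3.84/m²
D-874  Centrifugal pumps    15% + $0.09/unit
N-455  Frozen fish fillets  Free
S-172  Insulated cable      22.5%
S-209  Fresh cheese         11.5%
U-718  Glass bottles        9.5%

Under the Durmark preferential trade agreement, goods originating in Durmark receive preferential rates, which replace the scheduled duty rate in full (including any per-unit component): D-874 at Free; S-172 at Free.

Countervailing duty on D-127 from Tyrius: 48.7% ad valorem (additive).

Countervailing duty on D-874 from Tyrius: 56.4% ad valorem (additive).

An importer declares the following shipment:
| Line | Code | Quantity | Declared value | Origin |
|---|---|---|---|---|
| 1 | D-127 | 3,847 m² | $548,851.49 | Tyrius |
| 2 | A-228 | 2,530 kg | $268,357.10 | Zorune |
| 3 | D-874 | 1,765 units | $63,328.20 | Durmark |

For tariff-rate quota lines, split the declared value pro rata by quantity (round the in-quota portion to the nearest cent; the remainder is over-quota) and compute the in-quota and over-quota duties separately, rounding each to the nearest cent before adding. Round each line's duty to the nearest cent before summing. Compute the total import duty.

Line 1 (D-127, Tyrius, 3,847 m², $548,851.49):
Base rate for D-127 is 4% + $3.84/m².
Additional duty on D-127 from Tyrius: +48.7%. Applied ad valorem rate: 4% + 48.7% = 52.7%.
Duty = $548,851.49 × 52.7% + 3,847 × $3.84 = $304,017.22.
Line 2 (A-228, Zorune, 2,530 kg, $268,357.10):
Code A-228 is under a tariff-rate quota (threshold 3,005 kg). Quantity 2,530 kg is within the quota, so the in-quota rate 3.5% applies to the full value.
Duty = $268,357.10 × 3.5% = $9,392.50.
Line 3 (D-874, Durmark, 1,765 units, $63,328.20):
Base rate for D-874 is 15% + $0.09/unit.
Origin Durmark qualifies under the Velland–Durmark agreement and D-874 is covered: preferential rate Free applies instead.
The additional-duty order on D-874 targets Tyrius, not Durmark; it does not apply.
Duty = $63,328.20 × 0% = $0.00.
Total = $304,017.22 + $9,392.50 + $0.00 = $313,409.72.

$313,409.72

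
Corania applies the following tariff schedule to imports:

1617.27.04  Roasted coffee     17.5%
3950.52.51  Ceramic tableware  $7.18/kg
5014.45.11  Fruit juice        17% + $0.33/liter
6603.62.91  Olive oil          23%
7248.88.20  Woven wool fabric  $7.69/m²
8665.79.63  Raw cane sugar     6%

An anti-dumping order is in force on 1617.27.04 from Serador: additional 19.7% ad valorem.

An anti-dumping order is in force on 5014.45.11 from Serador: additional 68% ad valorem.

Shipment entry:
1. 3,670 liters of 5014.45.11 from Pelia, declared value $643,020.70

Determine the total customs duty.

Line 1 (5014.45.11, Pelia, 3,670 liters, $643,020.70):
Base rate for 5014.45.11 is 17% + $0.33/liter.
The additional-duty order on 5014.45.11 targets Serador, not Pelia; it does not apply.
Duty = $643,020.70 × 17% + 3,670 × $0.33 = $110,524.62.

$110,524.62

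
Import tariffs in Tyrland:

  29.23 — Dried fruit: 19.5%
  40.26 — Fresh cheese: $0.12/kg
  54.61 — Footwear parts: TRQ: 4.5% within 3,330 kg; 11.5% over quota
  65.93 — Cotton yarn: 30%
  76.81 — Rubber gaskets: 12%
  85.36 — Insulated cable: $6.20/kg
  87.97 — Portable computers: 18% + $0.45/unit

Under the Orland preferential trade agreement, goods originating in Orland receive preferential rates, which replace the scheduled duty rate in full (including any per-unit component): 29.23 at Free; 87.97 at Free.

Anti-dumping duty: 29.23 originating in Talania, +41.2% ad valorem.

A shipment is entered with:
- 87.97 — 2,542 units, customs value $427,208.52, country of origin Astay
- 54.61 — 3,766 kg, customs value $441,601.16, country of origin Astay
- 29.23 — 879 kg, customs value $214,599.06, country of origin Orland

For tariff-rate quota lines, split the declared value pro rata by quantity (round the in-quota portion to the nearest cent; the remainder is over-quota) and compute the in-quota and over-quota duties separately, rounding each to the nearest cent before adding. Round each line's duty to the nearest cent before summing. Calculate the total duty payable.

$101,492.26

Line 1 (87.97, Astay, 2,542 units, $427,208.52):
Base rate for 87.97 is 18% + $0.45/unit.
87.97 has an FTA preferential rate, but origin Astay is not Orland; base rate stands.
Duty = $427,208.52 × 18% + 2,542 × $0.45 = $78,041.43.
Line 2 (54.61, Astay, 3,766 kg, $441,601.16):
Code 54.61 is under a tariff-rate quota (threshold 3,330 kg). In-quota: 3,330 kg at 4.5%; over-quota: 436 kg at 11.5%.
Pro-rata value split: in-quota = $441,601.16 × 3,330/3,766 = $390,475.80; over-quota = $441,601.16 − $390,475.80 = $51,125.36.
In-quota duty = $390,475.80 × 4.5% = $17,571.41. Over-quota duty = $51,125.36 × 11.5% = $5,879.42.
Line duty = $17,571.41 + $5,879.42 = $23,450.83.
Line 3 (29.23, Orland, 879 kg, $214,599.06):
Base rate for 29.23 is 19.5%.
Origin Orland qualifies under the Tyrland–Orland agreement and 29.23 is covered: preferential rate Free applies instead.
The additional-duty order on 29.23 targets Talania, not Orland; it does not apply.
Duty = $214,599.06 × 0% = $0.00.
Total = $78,041.43 + $23,450.83 + $0.00 = $101,492.26.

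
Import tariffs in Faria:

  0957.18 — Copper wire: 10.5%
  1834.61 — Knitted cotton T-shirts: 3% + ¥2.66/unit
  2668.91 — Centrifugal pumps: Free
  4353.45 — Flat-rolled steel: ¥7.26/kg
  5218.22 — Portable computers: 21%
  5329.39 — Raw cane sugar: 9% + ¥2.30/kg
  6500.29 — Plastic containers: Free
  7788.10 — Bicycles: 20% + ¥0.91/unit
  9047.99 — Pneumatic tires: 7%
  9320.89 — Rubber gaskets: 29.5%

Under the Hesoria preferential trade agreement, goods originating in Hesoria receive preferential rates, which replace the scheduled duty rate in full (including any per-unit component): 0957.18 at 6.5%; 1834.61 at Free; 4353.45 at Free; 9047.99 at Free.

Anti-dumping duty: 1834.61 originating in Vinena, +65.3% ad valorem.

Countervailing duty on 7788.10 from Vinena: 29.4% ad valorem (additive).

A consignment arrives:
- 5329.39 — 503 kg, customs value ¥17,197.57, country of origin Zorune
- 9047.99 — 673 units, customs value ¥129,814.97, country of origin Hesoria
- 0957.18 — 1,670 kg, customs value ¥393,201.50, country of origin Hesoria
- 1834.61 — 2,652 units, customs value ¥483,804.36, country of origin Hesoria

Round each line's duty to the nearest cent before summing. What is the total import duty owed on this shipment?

¥28,262.78

Line 1 (5329.39, Zorune, 503 kg, ¥17,197.57):
Base rate for 5329.39 is 9% + ¥2.30/kg.
Duty = ¥17,197.57 × 9% + 503 × ¥2.30 = ¥2,704.68.
Line 2 (9047.99, Hesoria, 673 units, ¥129,814.97):
Base rate for 9047.99 is 7%.
Origin Hesoria qualifies under the Faria–Hesoria agreement and 9047.99 is covered: preferential rate Free applies instead.
Duty = ¥129,814.97 × 0% = ¥0.00.
Line 3 (0957.18, Hesoria, 1,670 kg, ¥393,201.50):
Base rate for 0957.18 is 10.5%.
Origin Hesoria qualifies under the Faria–Hesoria agreement and 0957.18 is covered: preferential rate 6.5% applies instead.
Duty = ¥393,201.50 × 6.5% = ¥25,558.10.
Line 4 (1834.61, Hesoria, 2,652 units, ¥483,804.36):
Base rate for 1834.61 is 3% + ¥2.66/unit.
Origin Hesoria qualifies under the Faria–Hesoria agreement and 1834.61 is covered: preferential rate Free applies instead.
The additional-duty order on 1834.61 targets Vinena, not Hesoria; it does not apply.
Duty = ¥483,804.36 × 0% = ¥0.00.
Total = ¥2,704.68 + ¥0.00 + ¥25,558.10 + ¥0.00 = ¥28,262.78.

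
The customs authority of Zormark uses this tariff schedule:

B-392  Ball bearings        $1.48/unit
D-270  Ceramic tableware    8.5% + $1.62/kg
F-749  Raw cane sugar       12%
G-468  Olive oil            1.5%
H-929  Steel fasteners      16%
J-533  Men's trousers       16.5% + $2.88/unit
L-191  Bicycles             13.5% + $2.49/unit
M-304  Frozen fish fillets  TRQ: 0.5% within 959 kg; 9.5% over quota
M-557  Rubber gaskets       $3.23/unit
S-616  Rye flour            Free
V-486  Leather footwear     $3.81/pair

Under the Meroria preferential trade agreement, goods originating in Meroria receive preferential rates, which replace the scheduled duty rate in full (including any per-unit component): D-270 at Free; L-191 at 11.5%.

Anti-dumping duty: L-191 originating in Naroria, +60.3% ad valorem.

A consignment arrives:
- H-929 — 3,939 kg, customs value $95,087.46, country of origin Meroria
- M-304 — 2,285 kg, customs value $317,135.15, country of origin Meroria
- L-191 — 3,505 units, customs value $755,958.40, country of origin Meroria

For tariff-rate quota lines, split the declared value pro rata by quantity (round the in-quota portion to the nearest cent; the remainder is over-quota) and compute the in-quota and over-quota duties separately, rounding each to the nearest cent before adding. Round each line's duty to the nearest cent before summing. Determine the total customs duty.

$120,298.09

Line 1 (H-929, Meroria, 3,939 kg, $95,087.46):
Base rate for H-929 is 16%.
Origin Meroria is the FTA partner but H-929 is not on the preference list; base rate stands.
Duty = $95,087.46 × 16% = $15,213.99.
Line 2 (M-304, Meroria, 2,285 kg, $317,135.15):
Code M-304 is under a tariff-rate quota (threshold 959 kg). In-quota: 959 kg at 0.5%; over-quota: 1,326 kg at 9.5%.
Pro-rata value split: in-quota = $317,135.15 × 959/2,285 = $133,099.61; over-quota = $317,135.15 − $133,099.61 = $184,035.54.
In-quota duty = $133,099.61 × 0.5% = $665.50. Over-quota duty = $184,035.54 × 9.5% = $17,483.38.
Line duty = $665.50 + $17,483.38 = $18,148.88.
Line 3 (L-191, Meroria, 3,505 units, $755,958.40):
Base rate for L-191 is 13.5% + $2.49/unit.
Origin Meroria qualifies under the Zormark–Meroria agreement and L-191 is covered: preferential rate 11.5% applies instead.
The additional-duty order on L-191 targets Naroria, not Meroria; it does not apply.
Duty = $755,958.40 × 11.5% = $86,935.22.
Total = $15,213.99 + $18,148.88 + $86,935.22 = $120,298.09.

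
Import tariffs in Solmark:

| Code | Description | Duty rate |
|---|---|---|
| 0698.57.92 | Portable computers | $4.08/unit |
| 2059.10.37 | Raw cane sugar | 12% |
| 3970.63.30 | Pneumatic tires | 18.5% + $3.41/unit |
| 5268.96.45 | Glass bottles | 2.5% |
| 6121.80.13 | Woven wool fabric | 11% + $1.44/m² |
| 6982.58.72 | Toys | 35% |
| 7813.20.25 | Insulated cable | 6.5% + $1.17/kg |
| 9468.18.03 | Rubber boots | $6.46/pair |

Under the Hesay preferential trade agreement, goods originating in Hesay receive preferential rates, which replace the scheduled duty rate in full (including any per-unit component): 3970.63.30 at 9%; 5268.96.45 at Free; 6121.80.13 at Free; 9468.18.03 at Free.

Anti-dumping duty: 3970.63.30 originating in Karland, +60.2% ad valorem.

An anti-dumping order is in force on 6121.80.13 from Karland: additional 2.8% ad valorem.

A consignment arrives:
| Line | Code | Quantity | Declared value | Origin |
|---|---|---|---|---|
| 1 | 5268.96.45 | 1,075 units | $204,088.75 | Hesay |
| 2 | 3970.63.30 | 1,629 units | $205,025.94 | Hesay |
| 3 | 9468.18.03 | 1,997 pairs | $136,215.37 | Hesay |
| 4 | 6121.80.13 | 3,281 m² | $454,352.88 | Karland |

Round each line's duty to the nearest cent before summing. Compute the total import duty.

$85,877.67

Line 1 (5268.96.45, Hesay, 1,075 units, $204,088.75):
Base rate for 5268.96.45 is 2.5%.
Origin Hesay qualifies under the Solmark–Hesay agreement and 5268.96.45 is covered: preferential rate Free applies instead.
Duty = $204,088.75 × 0% = $0.00.
Line 2 (3970.63.30, Hesay, 1,629 units, $205,025.94):
Base rate for 3970.63.30 is 18.5% + $3.41/unit.
Origin Hesay qualifies under the Solmark–Hesay agreement and 3970.63.30 is covered: preferential rate 9% applies instead.
The additional-duty order on 3970.63.30 targets Karland, not Hesay; it does not apply.
Duty = $205,025.94 × 9% = $18,452.33.
Line 3 (9468.18.03, Hesay, 1,997 pairs, $136,215.37):
Base rate for 9468.18.03 is $6.46/pair.
Origin Hesay qualifies under the Solmark–Hesay agreement and 9468.18.03 is covered: preferential rate Free applies instead.
Duty = $136,215.37 × 0% = $0.00.
Line 4 (6121.80.13, Karland, 3,281 m², $454,352.88):
Base rate for 6121.80.13 is 11% + $1.44/m².
6121.80.13 has an FTA preferential rate, but origin Karland is not Hesay; base rate stands.
Additional duty on 6121.80.13 from Karland: +2.8%. Applied ad valorem rate: 11% + 2.8% = 13.8%.
Duty = $454,352.88 × 13.8% + 3,281 × $1.44 = $67,425.34.
Total = $0.00 + $18,452.33 + $0.00 + $67,425.34 = $85,877.67.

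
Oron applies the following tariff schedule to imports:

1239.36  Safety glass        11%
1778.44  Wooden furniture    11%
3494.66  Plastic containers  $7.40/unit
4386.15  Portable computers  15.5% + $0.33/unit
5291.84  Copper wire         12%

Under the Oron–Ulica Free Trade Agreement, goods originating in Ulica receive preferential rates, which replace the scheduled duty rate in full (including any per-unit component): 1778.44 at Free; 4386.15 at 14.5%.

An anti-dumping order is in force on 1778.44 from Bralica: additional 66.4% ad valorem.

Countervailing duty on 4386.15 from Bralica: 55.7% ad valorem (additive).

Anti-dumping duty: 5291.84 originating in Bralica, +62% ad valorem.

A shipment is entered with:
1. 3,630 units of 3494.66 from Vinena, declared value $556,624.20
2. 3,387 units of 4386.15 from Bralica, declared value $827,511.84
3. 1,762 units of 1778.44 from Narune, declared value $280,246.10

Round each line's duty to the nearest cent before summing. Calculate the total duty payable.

$647,995.21

Line 1 (3494.66, Vinena, 3,630 units, $556,624.20):
Base rate for 3494.66 is $7.40/unit.
Duty = 3,630 × $7.40 = $26,862.00.
Line 2 (4386.15, Bralica, 3,387 units, $827,511.84):
Base rate for 4386.15 is 15.5% + $0.33/unit.
4386.15 has an FTA preferential rate, but origin Bralica is not Ulica; base rate stands.
Additional duty on 4386.15 from Bralica: +55.7%. Applied ad valorem rate: 15.5% + 55.7% = 71.2%.
Duty = $827,511.84 × 71.2% + 3,387 × $0.33 = $590,306.14.
Line 3 (1778.44, Narune, 1,762 units, $280,246.10):
Base rate for 1778.44 is 11%.
1778.44 has an FTA preferential rate, but origin Narune is not Ulica; base rate stands.
The additional-duty order on 1778.44 targets Bralica, not Narune; it does not apply.
Duty = $280,246.10 × 11% = $30,827.07.
Total = $26,862.00 + $590,306.14 + $30,827.07 = $647,995.21.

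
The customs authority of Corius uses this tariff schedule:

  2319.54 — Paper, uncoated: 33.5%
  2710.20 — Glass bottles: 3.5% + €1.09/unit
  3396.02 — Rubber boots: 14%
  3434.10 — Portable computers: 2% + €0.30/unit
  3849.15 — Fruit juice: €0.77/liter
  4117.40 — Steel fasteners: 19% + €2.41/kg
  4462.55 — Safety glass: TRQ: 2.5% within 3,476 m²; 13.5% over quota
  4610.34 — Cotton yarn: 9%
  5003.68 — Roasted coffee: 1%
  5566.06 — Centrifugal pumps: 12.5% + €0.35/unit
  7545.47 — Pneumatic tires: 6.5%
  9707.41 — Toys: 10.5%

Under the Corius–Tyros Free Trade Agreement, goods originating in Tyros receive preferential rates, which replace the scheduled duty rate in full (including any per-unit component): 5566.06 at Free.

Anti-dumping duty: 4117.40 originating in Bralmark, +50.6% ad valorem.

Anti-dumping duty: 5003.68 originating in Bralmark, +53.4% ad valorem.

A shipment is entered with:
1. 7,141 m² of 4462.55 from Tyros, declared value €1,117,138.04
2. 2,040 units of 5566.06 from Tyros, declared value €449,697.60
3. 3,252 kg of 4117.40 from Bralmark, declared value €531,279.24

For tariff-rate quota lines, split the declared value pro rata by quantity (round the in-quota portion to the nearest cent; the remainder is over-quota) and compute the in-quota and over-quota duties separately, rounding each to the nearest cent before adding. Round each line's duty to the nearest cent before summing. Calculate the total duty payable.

€468,604.91

Line 1 (4462.55, Tyros, 7,141 m², €1,117,138.04):
Code 4462.55 is under a tariff-rate quota (threshold 3,476 m²). In-quota: 3,476 m² at 2.5%; over-quota: 3,665 m² at 13.5%.
Pro-rata value split: in-quota = €1,117,138.04 × 3,476/7,141 = €543,785.44; over-quota = €1,117,138.04 − €543,785.44 = €573,352.60.
In-quota duty = €543,785.44 × 2.5% = €13,594.64. Over-quota duty = €573,352.60 × 13.5% = €77,402.60.
Line duty = €13,594.64 + €77,402.60 = €90,997.24.
Line 2 (5566.06, Tyros, 2,040 units, €449,697.60):
Base rate for 5566.06 is 12.5% + €0.35/unit.
Origin Tyros qualifies under the Corius–Tyros agreement and 5566.06 is covered: preferential rate Free applies instead.
Duty = €449,697.60 × 0% = €0.00.
Line 3 (4117.40, Bralmark, 3,252 kg, €531,279.24):
Base rate for 4117.40 is 19% + €2.41/kg.
Additional duty on 4117.40 from Bralmark: +50.6%. Applied ad valorem rate: 19% + 50.6% = 69.6%.
Duty = €531,279.24 × 69.6% + 3,252 × €2.41 = €377,607.67.
Total = €90,997.24 + €0.00 + €377,607.67 = €468,604.91.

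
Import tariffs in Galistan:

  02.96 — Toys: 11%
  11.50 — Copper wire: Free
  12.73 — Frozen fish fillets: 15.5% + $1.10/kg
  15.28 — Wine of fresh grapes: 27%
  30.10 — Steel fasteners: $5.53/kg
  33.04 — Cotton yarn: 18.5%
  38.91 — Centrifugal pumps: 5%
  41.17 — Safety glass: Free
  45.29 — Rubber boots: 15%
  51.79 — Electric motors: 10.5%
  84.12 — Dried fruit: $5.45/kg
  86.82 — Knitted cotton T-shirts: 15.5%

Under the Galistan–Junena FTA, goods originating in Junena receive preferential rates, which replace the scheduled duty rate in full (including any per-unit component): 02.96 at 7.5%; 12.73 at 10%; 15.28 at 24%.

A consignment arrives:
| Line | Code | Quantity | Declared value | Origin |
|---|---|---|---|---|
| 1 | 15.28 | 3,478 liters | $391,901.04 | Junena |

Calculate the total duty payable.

$94,056.25

Line 1 (15.28, Junena, 3,478 liters, $391,901.04):
Base rate for 15.28 is 27%.
Origin Junena qualifies under the Galistan–Junena agreement and 15.28 is covered: preferential rate 24% applies instead.
Duty = $391,901.04 × 24% = $94,056.25.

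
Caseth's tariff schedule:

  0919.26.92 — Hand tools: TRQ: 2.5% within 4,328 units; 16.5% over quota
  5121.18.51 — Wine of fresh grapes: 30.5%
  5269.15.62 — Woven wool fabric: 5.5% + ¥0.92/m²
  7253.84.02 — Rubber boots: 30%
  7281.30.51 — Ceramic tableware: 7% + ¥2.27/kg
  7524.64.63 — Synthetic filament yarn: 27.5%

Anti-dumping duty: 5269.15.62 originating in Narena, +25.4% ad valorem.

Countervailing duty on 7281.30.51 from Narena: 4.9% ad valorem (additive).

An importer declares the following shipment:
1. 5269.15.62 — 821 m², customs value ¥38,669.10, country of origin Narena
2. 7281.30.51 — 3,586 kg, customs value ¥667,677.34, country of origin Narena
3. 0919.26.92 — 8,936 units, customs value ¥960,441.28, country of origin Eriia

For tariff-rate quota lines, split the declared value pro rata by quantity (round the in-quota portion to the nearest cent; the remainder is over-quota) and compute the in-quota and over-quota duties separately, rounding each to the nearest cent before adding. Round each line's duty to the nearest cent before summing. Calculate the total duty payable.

¥193,646.42

Line 1 (5269.15.62, Narena, 821 m², ¥38,669.10):
Base rate for 5269.15.62 is 5.5% + ¥0.92/m².
Additional duty on 5269.15.62 from Narena: +25.4%. Applied ad valorem rate: 5.5% + 25.4% = 30.9%.
Duty = ¥38,669.10 × 30.9% + 821 × ¥0.92 = ¥12,704.07.
Line 2 (7281.30.51, Narena, 3,586 kg, ¥667,677.34):
Base rate for 7281.30.51 is 7% + ¥2.27/kg.
Additional duty on 7281.30.51 from Narena: +4.9%. Applied ad valorem rate: 7% + 4.9% = 11.9%.
Duty = ¥667,677.34 × 11.9% + 3,586 × ¥2.27 = ¥87,593.82.
Line 3 (0919.26.92, Eriia, 8,936 units, ¥960,441.28):
Code 0919.26.92 is under a tariff-rate quota (threshold 4,328 units). In-quota: 4,328 units at 2.5%; over-quota: 4,608 units at 16.5%.
Pro-rata value split: in-quota = ¥960,441.28 × 4,328/8,936 = ¥465,173.44; over-quota = ¥960,441.28 − ¥465,173.44 = ¥495,267.84.
In-quota duty = ¥465,173.44 × 2.5% = ¥11,629.34. Over-quota duty = ¥495,267.84 × 16.5% = ¥81,719.19.
Line duty = ¥11,629.34 + ¥81,719.19 = ¥93,348.53.
Total = ¥12,704.07 + ¥87,593.82 + ¥93,348.53 = ¥193,646.42.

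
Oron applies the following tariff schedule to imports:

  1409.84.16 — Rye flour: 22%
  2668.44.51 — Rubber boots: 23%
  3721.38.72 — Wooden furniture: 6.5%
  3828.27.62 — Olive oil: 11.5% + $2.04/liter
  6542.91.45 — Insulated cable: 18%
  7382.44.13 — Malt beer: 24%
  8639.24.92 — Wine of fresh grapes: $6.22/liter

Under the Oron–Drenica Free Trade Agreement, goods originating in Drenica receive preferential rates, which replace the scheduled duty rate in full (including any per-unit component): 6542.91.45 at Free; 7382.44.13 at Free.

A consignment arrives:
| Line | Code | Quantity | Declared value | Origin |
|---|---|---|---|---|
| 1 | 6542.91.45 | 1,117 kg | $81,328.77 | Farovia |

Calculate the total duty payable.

Line 1 (6542.91.45, Farovia, 1,117 kg, $81,328.77):
Base rate for 6542.91.45 is 18%.
6542.91.45 has an FTA preferential rate, but origin Farovia is not Drenica; base rate stands.
Duty = $81,328.77 × 18% = $14,639.18.

$14,639.18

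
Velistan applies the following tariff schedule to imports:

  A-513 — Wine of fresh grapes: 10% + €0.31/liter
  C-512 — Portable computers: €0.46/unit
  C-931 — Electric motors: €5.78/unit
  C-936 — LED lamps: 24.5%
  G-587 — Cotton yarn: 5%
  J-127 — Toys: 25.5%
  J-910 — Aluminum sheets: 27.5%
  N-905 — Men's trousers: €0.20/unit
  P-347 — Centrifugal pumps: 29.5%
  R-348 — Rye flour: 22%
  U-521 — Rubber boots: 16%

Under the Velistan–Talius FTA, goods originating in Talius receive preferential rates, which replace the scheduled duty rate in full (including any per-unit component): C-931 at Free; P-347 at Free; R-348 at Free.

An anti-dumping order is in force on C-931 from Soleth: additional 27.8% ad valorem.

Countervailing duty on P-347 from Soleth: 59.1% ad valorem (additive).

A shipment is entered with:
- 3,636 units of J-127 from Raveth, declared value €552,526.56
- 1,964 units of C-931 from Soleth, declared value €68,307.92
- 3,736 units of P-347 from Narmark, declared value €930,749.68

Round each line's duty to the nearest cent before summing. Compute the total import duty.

Line 1 (J-127, Raveth, 3,636 units, €552,526.56):
Base rate for J-127 is 25.5%.
Duty = €552,526.56 × 25.5% = €140,894.27.
Line 2 (C-931, Soleth, 1,964 units, €68,307.92):
Base rate for C-931 is €5.78/unit.
C-931 has an FTA preferential rate, but origin Soleth is not Talius; base rate stands.
Additional duty on C-931 from Soleth: +27.8% ad valorem. Applied ad valorem rate = 27.8%.
Duty = €68,307.92 × 27.8% + 1,964 × €5.78 = €30,341.52.
Line 3 (P-347, Narmark, 3,736 units, €930,749.68):
Base rate for P-347 is 29.5%.
P-347 has an FTA preferential rate, but origin Narmark is not Talius; base rate stands.
The additional-duty order on P-347 targets Soleth, not Narmark; it does not apply.
Duty = €930,749.68 × 29.5% = €274,571.16.
Total = €140,894.27 + €30,341.52 + €274,571.16 = €445,806.95.

€445,806.95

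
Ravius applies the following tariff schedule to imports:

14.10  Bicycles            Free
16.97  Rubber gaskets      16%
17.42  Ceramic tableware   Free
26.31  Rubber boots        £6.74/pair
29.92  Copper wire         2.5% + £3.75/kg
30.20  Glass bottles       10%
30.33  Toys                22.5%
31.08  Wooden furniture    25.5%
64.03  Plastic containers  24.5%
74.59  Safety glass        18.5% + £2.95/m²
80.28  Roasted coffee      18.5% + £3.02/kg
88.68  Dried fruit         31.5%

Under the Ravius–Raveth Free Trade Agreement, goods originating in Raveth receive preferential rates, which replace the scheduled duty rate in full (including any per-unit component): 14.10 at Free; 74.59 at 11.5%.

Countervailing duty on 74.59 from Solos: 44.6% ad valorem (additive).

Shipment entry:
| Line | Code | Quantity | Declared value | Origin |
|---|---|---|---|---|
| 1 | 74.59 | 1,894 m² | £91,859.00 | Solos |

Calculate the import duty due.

£63,550.33

Line 1 (74.59, Solos, 1,894 m², £91,859.00):
Base rate for 74.59 is 18.5% + £2.95/m².
74.59 has an FTA preferential rate, but origin Solos is not Raveth; base rate stands.
Additional duty on 74.59 from Solos: +44.6%. Applied ad valorem rate: 18.5% + 44.6% = 63.1%.
Duty = £91,859.00 × 63.1% + 1,894 × £2.95 = £63,550.33.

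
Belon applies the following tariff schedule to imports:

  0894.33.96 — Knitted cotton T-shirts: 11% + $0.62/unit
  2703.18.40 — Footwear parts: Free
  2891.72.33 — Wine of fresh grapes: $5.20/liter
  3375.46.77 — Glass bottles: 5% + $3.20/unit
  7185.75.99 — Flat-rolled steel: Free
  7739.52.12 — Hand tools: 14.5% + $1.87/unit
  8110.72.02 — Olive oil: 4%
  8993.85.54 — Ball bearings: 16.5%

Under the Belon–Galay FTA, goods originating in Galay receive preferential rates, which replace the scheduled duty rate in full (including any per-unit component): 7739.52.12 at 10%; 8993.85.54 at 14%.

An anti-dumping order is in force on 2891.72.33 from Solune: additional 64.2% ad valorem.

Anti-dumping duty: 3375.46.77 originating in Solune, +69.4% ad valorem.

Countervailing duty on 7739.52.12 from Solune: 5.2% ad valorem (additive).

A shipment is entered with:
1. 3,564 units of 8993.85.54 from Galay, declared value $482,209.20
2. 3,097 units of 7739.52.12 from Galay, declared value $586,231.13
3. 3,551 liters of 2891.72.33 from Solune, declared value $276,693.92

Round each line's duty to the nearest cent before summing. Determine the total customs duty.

$322,235.10

Line 1 (8993.85.54, Galay, 3,564 units, $482,209.20):
Base rate for 8993.85.54 is 16.5%.
Origin Galay qualifies under the Belon–Galay agreement and 8993.85.54 is covered: preferential rate 14% applies instead.
Duty = $482,209.20 × 14% = $67,509.29.
Line 2 (7739.52.12, Galay, 3,097 units, $586,231.13):
Base rate for 7739.52.12 is 14.5% + $1.87/unit.
Origin Galay qualifies under the Belon–Galay agreement and 7739.52.12 is covered: preferential rate 10% applies instead.
The additional-duty order on 7739.52.12 targets Solune, not Galay; it does not apply.
Duty = $586,231.13 × 10% = $58,623.11.
Line 3 (2891.72.33, Solune, 3,551 liters, $276,693.92):
Base rate for 2891.72.33 is $5.20/liter.
Additional duty on 2891.72.33 from Solune: +64.2% ad valorem. Applied ad valorem rate = 64.2%.
Duty = $276,693.92 × 64.2% + 3,551 × $5.20 = $196,102.70.
Total = $67,509.29 + $58,623.11 + $196,102.70 = $322,235.10.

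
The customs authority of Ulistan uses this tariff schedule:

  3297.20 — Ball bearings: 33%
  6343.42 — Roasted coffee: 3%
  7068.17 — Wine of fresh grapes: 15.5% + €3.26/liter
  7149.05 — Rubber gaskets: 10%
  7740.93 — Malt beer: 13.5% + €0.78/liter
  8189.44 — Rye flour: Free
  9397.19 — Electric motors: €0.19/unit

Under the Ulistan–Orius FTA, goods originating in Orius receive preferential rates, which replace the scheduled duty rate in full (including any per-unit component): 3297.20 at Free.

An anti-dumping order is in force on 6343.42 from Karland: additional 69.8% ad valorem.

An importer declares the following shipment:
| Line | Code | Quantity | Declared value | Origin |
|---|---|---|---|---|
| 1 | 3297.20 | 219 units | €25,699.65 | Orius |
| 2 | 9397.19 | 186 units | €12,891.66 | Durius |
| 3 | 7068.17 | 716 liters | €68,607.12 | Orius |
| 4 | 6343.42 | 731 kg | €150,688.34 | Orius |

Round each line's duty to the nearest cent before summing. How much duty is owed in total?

€17,524.25

Line 1 (3297.20, Orius, 219 units, €25,699.65):
Base rate for 3297.20 is 33%.
Origin Orius qualifies under the Ulistan–Orius agreement and 3297.20 is covered: preferential rate Free applies instead.
Duty = €25,699.65 × 0% = €0.00.
Line 2 (9397.19, Durius, 186 units, €12,891.66):
Base rate for 9397.19 is €0.19/unit.
Duty = 186 × €0.19 = €35.34.
Line 3 (7068.17, Orius, 716 liters, €68,607.12):
Base rate for 7068.17 is 15.5% + €3.26/liter.
Origin Orius is the FTA partner but 7068.17 is not on the preference list; base rate stands.
Duty = €68,607.12 × 15.5% + 716 × €3.26 = €12,968.26.
Line 4 (6343.42, Orius, 731 kg, €150,688.34):
Base rate for 6343.42 is 3%.
Origin Orius is the FTA partner but 6343.42 is not on the preference list; base rate stands.
The additional-duty order on 6343.42 targets Karland, not Orius; it does not apply.
Duty = €150,688.34 × 3% = €4,520.65.
Total = €0.00 + €35.34 + €12,968.26 + €4,520.65 = €17,524.25.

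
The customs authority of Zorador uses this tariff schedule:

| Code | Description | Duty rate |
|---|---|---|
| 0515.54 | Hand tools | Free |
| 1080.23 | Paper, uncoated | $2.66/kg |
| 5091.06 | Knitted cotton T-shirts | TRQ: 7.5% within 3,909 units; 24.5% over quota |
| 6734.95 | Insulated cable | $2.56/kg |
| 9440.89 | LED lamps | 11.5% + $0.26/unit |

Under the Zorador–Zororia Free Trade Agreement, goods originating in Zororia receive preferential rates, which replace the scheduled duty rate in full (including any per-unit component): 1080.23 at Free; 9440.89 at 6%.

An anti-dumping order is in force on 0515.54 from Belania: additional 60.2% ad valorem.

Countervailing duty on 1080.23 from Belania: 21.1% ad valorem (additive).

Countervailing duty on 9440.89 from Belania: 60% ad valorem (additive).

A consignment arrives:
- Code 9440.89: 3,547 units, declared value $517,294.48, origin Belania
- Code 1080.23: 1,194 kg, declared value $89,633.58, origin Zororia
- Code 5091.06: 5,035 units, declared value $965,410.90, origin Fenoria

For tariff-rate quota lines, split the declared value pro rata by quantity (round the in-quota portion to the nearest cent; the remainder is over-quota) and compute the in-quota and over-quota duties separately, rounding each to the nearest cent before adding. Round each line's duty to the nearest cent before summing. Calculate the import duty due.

$479,896.45

Line 1 (9440.89, Belania, 3,547 units, $517,294.48):
Base rate for 9440.89 is 11.5% + $0.26/unit.
9440.89 has an FTA preferential rate, but origin Belania is not Zororia; base rate stands.
Additional duty on 9440.89 from Belania: +60%. Applied ad valorem rate: 11.5% + 60% = 71.5%.
Duty = $517,294.48 × 71.5% + 3,547 × $0.26 = $370,787.77.
Line 2 (1080.23, Zororia, 1,194 kg, $89,633.58):
Base rate for 1080.23 is $2.66/kg.
Origin Zororia qualifies under the Zorador–Zororia agreement and 1080.23 is covered: preferential rate Free applies instead.
The additional-duty order on 1080.23 targets Belania, not Zororia; it does not apply.
Duty = $89,633.58 × 0% = $0.00.
Line 3 (5091.06, Fenoria, 5,035 units, $965,410.90):
Code 5091.06 is under a tariff-rate quota (threshold 3,909 units). In-quota: 3,909 units at 7.5%; over-quota: 1,126 units at 24.5%.
Pro-rata value split: in-quota = $965,410.90 × 3,909/5,035 = $749,511.66; over-quota = $965,410.90 − $749,511.66 = $215,899.24.
In-quota duty = $749,511.66 × 7.5% = $56,213.37. Over-quota duty = $215,899.24 × 24.5% = $52,895.31.
Line duty = $56,213.37 + $52,895.31 = $109,108.68.
Total = $370,787.77 + $0.00 + $109,108.68 = $479,896.45.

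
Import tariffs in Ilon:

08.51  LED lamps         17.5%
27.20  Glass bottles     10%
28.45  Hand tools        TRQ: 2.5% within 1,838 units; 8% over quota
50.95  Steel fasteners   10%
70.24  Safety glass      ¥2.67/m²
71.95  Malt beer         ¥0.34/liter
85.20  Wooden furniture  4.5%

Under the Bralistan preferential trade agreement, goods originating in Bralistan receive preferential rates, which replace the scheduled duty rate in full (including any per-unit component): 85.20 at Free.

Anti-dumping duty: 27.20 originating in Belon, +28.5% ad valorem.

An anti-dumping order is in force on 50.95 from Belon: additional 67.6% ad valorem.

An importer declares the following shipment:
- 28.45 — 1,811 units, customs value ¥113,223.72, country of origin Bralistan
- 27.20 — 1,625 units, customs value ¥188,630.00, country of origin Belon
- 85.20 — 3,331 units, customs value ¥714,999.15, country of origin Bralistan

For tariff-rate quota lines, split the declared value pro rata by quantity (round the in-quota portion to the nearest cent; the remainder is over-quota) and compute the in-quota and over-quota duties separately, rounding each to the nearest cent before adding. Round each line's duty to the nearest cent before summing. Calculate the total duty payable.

¥75,453.14

Line 1 (28.45, Bralistan, 1,811 units, ¥113,223.72):
Code 28.45 is under a tariff-rate quota (threshold 1,838 units). Quantity 1,811 units is within the quota, so the in-quota rate 2.5% applies to the full value.
Duty = ¥113,223.72 × 2.5% = ¥2,830.59.
Line 2 (27.20, Belon, 1,625 units, ¥188,630.00):
Base rate for 27.20 is 10%.
Additional duty on 27.20 from Belon: +28.5%. Applied ad valorem rate: 10% + 28.5% = 38.5%.
Duty = ¥188,630.00 × 38.5% = ¥72,622.55.
Line 3 (85.20, Bralistan, 3,331 units, ¥714,999.15):
Base rate for 85.20 is 4.5%.
Origin Bralistan qualifies under the Ilon–Bralistan agreement and 85.20 is covered: preferential rate Free applies instead.
Duty = ¥714,999.15 × 0% = ¥0.00.
Total = ¥2,830.59 + ¥72,622.55 + ¥0.00 = ¥75,453.14.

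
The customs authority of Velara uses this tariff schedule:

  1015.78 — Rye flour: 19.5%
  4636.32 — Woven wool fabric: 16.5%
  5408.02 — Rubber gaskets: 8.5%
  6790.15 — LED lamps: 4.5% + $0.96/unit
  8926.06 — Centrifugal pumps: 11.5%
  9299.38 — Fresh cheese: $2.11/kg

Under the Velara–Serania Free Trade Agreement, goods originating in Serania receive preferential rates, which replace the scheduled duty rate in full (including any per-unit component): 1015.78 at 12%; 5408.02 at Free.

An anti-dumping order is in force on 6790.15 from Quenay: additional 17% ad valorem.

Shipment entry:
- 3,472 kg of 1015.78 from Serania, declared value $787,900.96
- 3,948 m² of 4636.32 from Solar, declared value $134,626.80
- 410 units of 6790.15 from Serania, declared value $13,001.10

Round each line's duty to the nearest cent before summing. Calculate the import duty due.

Line 1 (1015.78, Serania, 3,472 kg, $787,900.96):
Base rate for 1015.78 is 19.5%.
Origin Serania qualifies under the Velara–Serania agreement and 1015.78 is covered: preferential rate 12% applies instead.
Duty = $787,900.96 × 12% = $94,548.12.
Line 2 (4636.32, Solar, 3,948 m², $134,626.80):
Base rate for 4636.32 is 16.5%.
Duty = $134,626.80 × 16.5% = $22,213.42.
Line 3 (6790.15, Serania, 410 units, $13,001.10):
Base rate for 6790.15 is 4.5% + $0.96/unit.
Origin Serania is the FTA partner but 6790.15 is not on the preference list; base rate stands.
The additional-duty order on 6790.15 targets Quenay, not Serania; it does not apply.
Duty = $13,001.10 × 4.5% + 410 × $0.96 = $978.65.
Total = $94,548.12 + $22,213.42 + $978.65 = $117,740.19.

$117,740.19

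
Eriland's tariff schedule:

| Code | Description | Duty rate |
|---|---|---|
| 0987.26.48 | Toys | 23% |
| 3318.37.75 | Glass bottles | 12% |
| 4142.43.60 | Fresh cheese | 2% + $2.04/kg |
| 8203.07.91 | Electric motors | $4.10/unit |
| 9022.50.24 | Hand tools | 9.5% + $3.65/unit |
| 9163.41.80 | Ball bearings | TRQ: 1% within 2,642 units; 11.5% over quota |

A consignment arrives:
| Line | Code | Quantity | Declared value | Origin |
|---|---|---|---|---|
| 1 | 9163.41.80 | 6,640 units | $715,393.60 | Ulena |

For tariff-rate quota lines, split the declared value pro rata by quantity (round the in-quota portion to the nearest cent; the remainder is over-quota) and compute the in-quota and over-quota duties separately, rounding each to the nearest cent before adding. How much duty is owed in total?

$52,382.11

Line 1 (9163.41.80, Ulena, 6,640 units, $715,393.60):
Code 9163.41.80 is under a tariff-rate quota (threshold 2,642 units). In-quota: 2,642 units at 1%; over-quota: 3,998 units at 11.5%.
Pro-rata value split: in-quota = $715,393.60 × 2,642/6,640 = $284,649.08; over-quota = $715,393.60 − $284,649.08 = $430,744.52.
In-quota duty = $284,649.08 × 1% = $2,846.49. Over-quota duty = $430,744.52 × 11.5% = $49,535.62.
Line duty = $2,846.49 + $49,535.62 = $52,382.11.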